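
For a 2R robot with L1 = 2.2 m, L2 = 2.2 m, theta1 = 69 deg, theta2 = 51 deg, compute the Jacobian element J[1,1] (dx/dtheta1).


J[1,1] = -L1*sin(t1) - L2*sin(t1+t2)
= -2.2*sin(69) - 2.2*sin(120)
= -3.9591


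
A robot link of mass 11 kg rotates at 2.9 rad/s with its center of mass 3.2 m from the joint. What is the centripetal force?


F = m * omega^2 * r
= 11 * 2.9^2 * 3.2
= 11 * 8.41 * 3.2
= 296.032 N


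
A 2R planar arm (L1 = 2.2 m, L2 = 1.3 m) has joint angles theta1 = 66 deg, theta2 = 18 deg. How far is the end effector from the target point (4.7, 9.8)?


End effector via forward kinematics:
x = L1*cos(t1) + L2*cos(t1+t2) = 1.0307
y = L1*sin(t1) + L2*sin(t1+t2) = 3.3027
Distance to target:
d = sqrt((4.7 - 1.0307)^2 + (9.8 - 3.3027)^2)
= sqrt(13.4637 + 42.2152)
= 7.4618 m


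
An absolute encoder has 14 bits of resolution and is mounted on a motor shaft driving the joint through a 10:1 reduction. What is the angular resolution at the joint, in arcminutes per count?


counts = 2^14 = 16384
effective counts at joint = 16384 * 10 = 163840
resolution = 360*60 / 163840
= 0.1318 arcmin/count


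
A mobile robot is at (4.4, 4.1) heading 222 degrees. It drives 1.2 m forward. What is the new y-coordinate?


y_new = y0 + d*sin(theta)
= 4.1 + 1.2*sin(222)
= 4.1 + -0.803
= 3.297


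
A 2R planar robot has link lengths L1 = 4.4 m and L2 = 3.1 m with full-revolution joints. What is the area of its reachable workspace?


r_max = L1 + L2 = 7.5 m
r_min = |L1 - L2| = 1.3 m
Area = pi*(r_max^2 - r_min^2)
= pi*(56.25 - 1.69)
= pi * 54.56
= 171.4053 m^2


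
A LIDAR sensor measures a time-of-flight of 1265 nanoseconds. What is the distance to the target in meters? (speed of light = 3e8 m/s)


tof = 1265 ns = 1.265e-06 s
dist = c * tof / 2
= 3e8 * 1.265e-06 / 2
= 189.75 m


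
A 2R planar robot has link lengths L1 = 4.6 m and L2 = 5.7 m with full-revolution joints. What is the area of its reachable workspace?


r_max = L1 + L2 = 10.3 m
r_min = |L1 - L2| = 1.1 m
Area = pi*(r_max^2 - r_min^2)
= pi*(106.09 - 1.21)
= pi * 104.88
= 329.4902 m^2


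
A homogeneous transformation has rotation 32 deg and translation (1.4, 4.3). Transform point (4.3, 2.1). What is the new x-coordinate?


x' = cos(theta)*px - sin(theta)*py + tx
= 0.848*4.3 - 0.5299*2.1 + 1.4
= 3.9338


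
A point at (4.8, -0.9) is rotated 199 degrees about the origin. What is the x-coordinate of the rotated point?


x' = x*cos(theta) - y*sin(theta)
cos(199 deg) = -0.9455, sin(199 deg) = -0.3256
x' = 4.8 * -0.9455 - -0.9 * -0.3256
= -4.5385 - 0.293
= -4.8315


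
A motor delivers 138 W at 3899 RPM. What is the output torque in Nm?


omega = 3899 * 2*pi/60 = 408.3023 rad/s
tau = P / omega = 138 / 408.3023
= 0.338 Nm


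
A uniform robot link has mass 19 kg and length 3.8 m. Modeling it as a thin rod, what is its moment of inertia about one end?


I = (1/3) * m * L^2
= (1/3) * 19 * 3.8^2
= 0.333333 * 19 * 14.44
= 91.4533 kg*m^2


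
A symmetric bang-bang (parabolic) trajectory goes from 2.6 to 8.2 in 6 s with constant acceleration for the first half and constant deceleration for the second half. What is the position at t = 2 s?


Symmetric rest-to-rest: each phase covers (pf-p0)/2 in time T/2. 0.5*a*(T/2)^2 = (pf-p0)/2 => a = 4*(pf-p0)/T^2
a = 4*(8.2-2.6)/6^2 = 0.6222
t = 2 is in the acceleration phase (t <= T/2).
p = p0 + 0.5*a*t^2 = 2.6 + 0.5*0.6222*2^2
= 3.8444


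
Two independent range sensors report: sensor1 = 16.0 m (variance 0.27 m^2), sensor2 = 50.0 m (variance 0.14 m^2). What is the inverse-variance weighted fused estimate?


w1 = (1/var1) / (1/var1 + 1/var2)
   = 3.7037 / (3.7037 + 7.1429) = 0.3415
w2 = 1 - w1 = 0.6585
fused = w1*s1 + w2*s2 = 5.4634 + 32.9268
= 38.3902 m


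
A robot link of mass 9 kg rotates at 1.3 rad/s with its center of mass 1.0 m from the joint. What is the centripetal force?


F = m * omega^2 * r
= 9 * 1.3^2 * 1.0
= 9 * 1.69 * 1.0
= 15.21 N


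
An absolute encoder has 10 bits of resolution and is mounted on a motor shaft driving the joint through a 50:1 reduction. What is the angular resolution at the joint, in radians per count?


counts = 2^10 = 1024
effective counts at joint = 1024 * 50 = 51200
resolution = 2*pi / 51200
= 1.2272e-04 rad/count


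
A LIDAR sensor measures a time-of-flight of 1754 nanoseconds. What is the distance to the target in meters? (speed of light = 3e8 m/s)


tof = 1754 ns = 1.754e-06 s
dist = c * tof / 2
= 3e8 * 1.754e-06 / 2
= 263.1 m


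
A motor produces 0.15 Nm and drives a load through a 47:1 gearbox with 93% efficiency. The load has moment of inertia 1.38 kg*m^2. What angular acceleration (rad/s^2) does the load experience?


tau_out = tau_motor * N * eta
= 0.15 * 47 * 0.93 = 6.5565 Nm
alpha = tau_out / I = 6.5565 / 1.38
= 4.7511 rad/s^2


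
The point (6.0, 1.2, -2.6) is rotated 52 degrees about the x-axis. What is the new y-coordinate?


Rotation about x-axis: y' = y*cos(theta) - z*sin(theta)
= 1.2 * 0.6157 - -2.6 * 0.788
= 2.7876


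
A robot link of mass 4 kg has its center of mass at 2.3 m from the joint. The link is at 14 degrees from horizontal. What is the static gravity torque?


tau = m*g*L*cos(angle)
= 4 * 9.81 * 2.3 * cos(14 deg)
= 4 * 9.81 * 2.3 * 0.9703
= 87.5711 Nm


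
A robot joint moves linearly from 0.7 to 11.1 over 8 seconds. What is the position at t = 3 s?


s = t/T = 3/8 = 0.375
p(t) = p0 + (pf-p0)*s
= 0.7 + (11.1 - 0.7) * 0.375
= 4.6


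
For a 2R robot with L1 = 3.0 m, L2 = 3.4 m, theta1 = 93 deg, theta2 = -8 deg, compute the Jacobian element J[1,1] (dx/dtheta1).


J[1,1] = -L1*sin(t1) - L2*sin(t1+t2)
= -3.0*sin(93) - 3.4*sin(85)
= -6.383


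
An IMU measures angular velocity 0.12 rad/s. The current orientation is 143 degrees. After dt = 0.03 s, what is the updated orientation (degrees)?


delta_theta = w * dt = 0.12 * 0.03 = 0.0036 rad
= 0.2063 deg
theta_new = 143 + 0.2063 = 143.2063 deg


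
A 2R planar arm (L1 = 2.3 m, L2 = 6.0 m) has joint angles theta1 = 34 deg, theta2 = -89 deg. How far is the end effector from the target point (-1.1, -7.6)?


End effector via forward kinematics:
x = L1*cos(t1) + L2*cos(t1+t2) = 5.3482
y = L1*sin(t1) + L2*sin(t1+t2) = -3.6288
Distance to target:
d = sqrt((-1.1 - 5.3482)^2 + (-7.6 - -3.6288)^2)
= sqrt(41.5799 + 15.7707)
= 7.573 m


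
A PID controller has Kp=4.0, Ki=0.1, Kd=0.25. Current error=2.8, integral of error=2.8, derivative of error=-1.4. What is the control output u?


u = Kp*e + Ki*int(e) + Kd*de/dt
= 4.0*2.8 + 0.1*2.8 + 0.25*(-1.4)
= 11.2 + 0.28 + -0.35
= 11.13


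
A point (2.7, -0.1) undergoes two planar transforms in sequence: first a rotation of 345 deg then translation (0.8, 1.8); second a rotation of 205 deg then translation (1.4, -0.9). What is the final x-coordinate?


After transform 1:
x1 = cos(345)*2.7 - sin(345)*-0.1 + 0.8 = 3.3821
y1 = sin(345)*2.7 + cos(345)*-0.1 + 1.8 = 1.0046
After transform 2:
x2 = cos(205)*3.3821 - sin(205)*1.0046 + 1.4
= -1.2407


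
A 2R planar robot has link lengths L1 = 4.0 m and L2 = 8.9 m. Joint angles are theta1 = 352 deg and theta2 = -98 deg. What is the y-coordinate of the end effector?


Convert angles to radians: theta1 = 6.1436, theta2 = -1.7104
y = L1*sin(theta1) + L2*sin(theta1+theta2)
y = -0.5567 + -8.5552
y = -9.1119


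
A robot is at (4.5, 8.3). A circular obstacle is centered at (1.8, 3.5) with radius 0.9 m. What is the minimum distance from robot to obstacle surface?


center_dist = sqrt((4.5-1.8)^2 + (8.3-3.5)^2)
= sqrt(7.29 + 23.04)
= 5.5073
min_dist = center_dist - radius = 5.5073 - 0.9 = 4.6073 m


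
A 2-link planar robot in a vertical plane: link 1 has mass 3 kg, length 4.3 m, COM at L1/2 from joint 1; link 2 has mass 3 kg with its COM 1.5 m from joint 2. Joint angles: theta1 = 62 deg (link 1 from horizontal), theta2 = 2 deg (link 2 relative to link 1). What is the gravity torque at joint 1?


Horizontal distance from joint 1 to link-1 COM:
  x_c1 = (L1/2)*cos(t1) = 2.15 * 0.4695 = 1.0094 m
Horizontal distance from joint 1 to link-2 COM:
  x_c2 = L1*cos(t1) + Lc2*cos(t1+t2)
       = 4.3*0.4695 + 1.5*0.4384 = 2.6763 m
tau1 = m1*g*x_c1 + m2*g*x_c2
     = 3*9.81*1.0094 + 3*9.81*2.6763
     = 29.7056 + 78.7631
     = 108.4686 Nm


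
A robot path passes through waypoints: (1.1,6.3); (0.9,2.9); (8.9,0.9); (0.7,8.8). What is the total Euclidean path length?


Segment lengths:
  seg1 = sqrt((-0.2)^2 + (-3.4)^2) = 3.4059
  seg2 = sqrt((8.0)^2 + (-2.0)^2) = 8.2462
  seg3 = sqrt((-8.2)^2 + (7.9)^2) = 11.3864
Total = 23.0385


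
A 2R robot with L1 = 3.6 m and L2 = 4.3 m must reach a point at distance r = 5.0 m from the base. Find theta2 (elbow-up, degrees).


cos(theta2) = (r^2 - L1^2 - L2^2) / (2*L1*L2)
cos(theta2) = (25.0 - 12.96 - 18.49) / 30.96
cos(theta2) = -0.208333
theta2 = 102.0247 degrees


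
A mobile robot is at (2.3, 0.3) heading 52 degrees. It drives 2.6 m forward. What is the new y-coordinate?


y_new = y0 + d*sin(theta)
= 0.3 + 2.6*sin(52)
= 0.3 + 2.0488
= 2.3488


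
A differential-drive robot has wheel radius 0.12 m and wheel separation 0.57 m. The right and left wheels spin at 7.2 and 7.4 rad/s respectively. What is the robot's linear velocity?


vR = r*wR = 0.12*7.2 = 0.864 m/s
vL = r*wL = 0.12*7.4 = 0.888 m/s
v = (vR+vL)/2 = 0.876 m/s
omega = (vR-vL)/L = -0.0421 rad/s
linear velocity = 0.876 m/s


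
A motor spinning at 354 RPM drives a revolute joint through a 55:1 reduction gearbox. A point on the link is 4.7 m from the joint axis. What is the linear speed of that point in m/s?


omega_motor = 354 * 2*pi/60 = 37.0708 rad/s
omega_joint = omega_motor / 55 = 0.674 rad/s
v = omega_joint * r = 0.674 * 4.7
= 3.1679 m/s


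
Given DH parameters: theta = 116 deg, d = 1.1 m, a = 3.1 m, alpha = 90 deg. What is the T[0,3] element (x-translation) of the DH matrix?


T[0,3] = a * cos(theta)
= 3.1 * cos(116 deg)
= 3.1 * -0.4384
= -1.359


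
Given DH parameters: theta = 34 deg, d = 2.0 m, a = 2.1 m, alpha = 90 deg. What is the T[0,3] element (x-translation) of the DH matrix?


T[0,3] = a * cos(theta)
= 2.1 * cos(34 deg)
= 2.1 * 0.829
= 1.741


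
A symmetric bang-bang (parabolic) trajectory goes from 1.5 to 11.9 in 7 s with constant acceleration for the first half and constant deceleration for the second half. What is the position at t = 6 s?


Symmetric rest-to-rest: each phase covers (pf-p0)/2 in time T/2. 0.5*a*(T/2)^2 = (pf-p0)/2 => a = 4*(pf-p0)/T^2
a = 4*(11.9-1.5)/7^2 = 0.849
t = 6 is in the deceleration phase (t > T/2).
p = pf - 0.5*a*(T-t)^2 = 11.9 - 0.5*0.849*1^2
= 11.4755


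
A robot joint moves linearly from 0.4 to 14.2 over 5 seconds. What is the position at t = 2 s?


s = t/T = 2/5 = 0.4
p(t) = p0 + (pf-p0)*s
= 0.4 + (14.2 - 0.4) * 0.4
= 5.92


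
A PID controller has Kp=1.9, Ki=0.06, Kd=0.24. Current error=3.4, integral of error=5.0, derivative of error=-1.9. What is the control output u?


u = Kp*e + Ki*int(e) + Kd*de/dt
= 1.9*3.4 + 0.06*5.0 + 0.24*(-1.9)
= 6.46 + 0.3 + -0.456
= 6.304


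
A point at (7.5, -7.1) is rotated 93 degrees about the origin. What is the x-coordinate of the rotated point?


x' = x*cos(theta) - y*sin(theta)
cos(93 deg) = -0.0523, sin(93 deg) = 0.9986
x' = 7.5 * -0.0523 - -7.1 * 0.9986
= -0.3925 - -7.0903
= 6.6978


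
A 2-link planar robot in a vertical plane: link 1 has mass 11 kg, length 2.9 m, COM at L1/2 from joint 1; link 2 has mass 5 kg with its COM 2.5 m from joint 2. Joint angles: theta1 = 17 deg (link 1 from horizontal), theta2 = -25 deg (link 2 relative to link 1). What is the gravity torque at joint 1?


Horizontal distance from joint 1 to link-1 COM:
  x_c1 = (L1/2)*cos(t1) = 1.45 * 0.9563 = 1.3866 m
Horizontal distance from joint 1 to link-2 COM:
  x_c2 = L1*cos(t1) + Lc2*cos(t1+t2)
       = 2.9*0.9563 + 2.5*0.9903 = 5.249 m
tau1 = m1*g*x_c1 + m2*g*x_c2
     = 11*9.81*1.3866 + 5*9.81*5.249
     = 149.6325 + 257.4612
     = 407.0937 Nm


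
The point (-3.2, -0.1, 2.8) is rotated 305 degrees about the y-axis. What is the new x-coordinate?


Rotation about y-axis: x' = x*cos(theta) + z*sin(theta)
= -3.2 * 0.5736 + 2.8 * -0.8192
= -4.1291


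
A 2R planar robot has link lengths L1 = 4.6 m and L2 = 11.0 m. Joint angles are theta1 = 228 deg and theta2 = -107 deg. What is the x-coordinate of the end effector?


Convert angles to radians: theta1 = 3.9794, theta2 = -1.8675
x = L1*cos(theta1) + L2*cos(theta1+theta2)
x = -3.078 + -5.6654
x = -8.7434


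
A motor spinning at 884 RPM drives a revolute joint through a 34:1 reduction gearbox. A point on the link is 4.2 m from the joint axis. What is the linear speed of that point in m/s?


omega_motor = 884 * 2*pi/60 = 92.5723 rad/s
omega_joint = omega_motor / 34 = 2.7227 rad/s
v = omega_joint * r = 2.7227 * 4.2
= 11.4354 m/s


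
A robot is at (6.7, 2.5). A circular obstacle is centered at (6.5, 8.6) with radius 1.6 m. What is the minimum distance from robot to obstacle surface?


center_dist = sqrt((6.7-6.5)^2 + (2.5-8.6)^2)
= sqrt(0.04 + 37.21)
= 6.1033
min_dist = center_dist - radius = 6.1033 - 1.6 = 4.5033 m


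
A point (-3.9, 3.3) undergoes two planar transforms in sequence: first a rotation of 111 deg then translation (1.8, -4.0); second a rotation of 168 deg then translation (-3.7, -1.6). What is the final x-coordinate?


After transform 1:
x1 = cos(111)*-3.9 - sin(111)*3.3 + 1.8 = 0.1168
y1 = sin(111)*-3.9 + cos(111)*3.3 + -4.0 = -8.8236
After transform 2:
x2 = cos(168)*0.1168 - sin(168)*-8.8236 + -3.7
= -1.9797


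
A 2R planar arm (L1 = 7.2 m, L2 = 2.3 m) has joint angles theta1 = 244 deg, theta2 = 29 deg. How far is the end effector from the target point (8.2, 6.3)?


End effector via forward kinematics:
x = L1*cos(t1) + L2*cos(t1+t2) = -3.0359
y = L1*sin(t1) + L2*sin(t1+t2) = -8.7682
Distance to target:
d = sqrt((8.2 - -3.0359)^2 + (6.3 - -8.7682)^2)
= sqrt(126.2454 + 227.0496)
= 18.7961 m


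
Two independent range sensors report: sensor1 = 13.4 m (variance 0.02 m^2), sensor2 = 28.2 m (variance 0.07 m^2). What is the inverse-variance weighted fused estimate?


w1 = (1/var1) / (1/var1 + 1/var2)
   = 50.0 / (50.0 + 14.2857) = 0.7778
w2 = 1 - w1 = 0.2222
fused = w1*s1 + w2*s2 = 10.4222 + 6.2667
= 16.6889 m


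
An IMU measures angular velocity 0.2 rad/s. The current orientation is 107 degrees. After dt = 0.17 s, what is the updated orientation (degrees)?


delta_theta = w * dt = 0.2 * 0.17 = 0.034 rad
= 1.9481 deg
theta_new = 107 + 1.9481 = 108.9481 deg


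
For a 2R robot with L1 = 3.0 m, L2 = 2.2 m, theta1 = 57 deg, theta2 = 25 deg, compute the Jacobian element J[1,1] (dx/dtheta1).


J[1,1] = -L1*sin(t1) - L2*sin(t1+t2)
= -3.0*sin(57) - 2.2*sin(82)
= -4.6946


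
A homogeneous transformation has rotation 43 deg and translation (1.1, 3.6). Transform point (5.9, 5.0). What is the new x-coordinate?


x' = cos(theta)*px - sin(theta)*py + tx
= 0.7314*5.9 - 0.682*5.0 + 1.1
= 2.005


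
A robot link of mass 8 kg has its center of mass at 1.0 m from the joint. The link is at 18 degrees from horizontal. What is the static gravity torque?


tau = m*g*L*cos(angle)
= 8 * 9.81 * 1.0 * cos(18 deg)
= 8 * 9.81 * 1.0 * 0.9511
= 74.6389 Nm


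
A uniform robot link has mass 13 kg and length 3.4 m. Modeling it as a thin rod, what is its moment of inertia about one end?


I = (1/3) * m * L^2
= (1/3) * 13 * 3.4^2
= 0.333333 * 13 * 11.56
= 50.0933 kg*m^2


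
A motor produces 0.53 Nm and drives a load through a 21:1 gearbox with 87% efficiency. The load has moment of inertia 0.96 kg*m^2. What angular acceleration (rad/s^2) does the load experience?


tau_out = tau_motor * N * eta
= 0.53 * 21 * 0.87 = 9.6831 Nm
alpha = tau_out / I = 9.6831 / 0.96
= 10.0866 rad/s^2


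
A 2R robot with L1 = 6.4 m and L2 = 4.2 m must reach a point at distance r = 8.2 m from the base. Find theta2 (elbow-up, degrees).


cos(theta2) = (r^2 - L1^2 - L2^2) / (2*L1*L2)
cos(theta2) = (67.24 - 40.96 - 17.64) / 53.76
cos(theta2) = 0.160714
theta2 = 80.7516 degrees


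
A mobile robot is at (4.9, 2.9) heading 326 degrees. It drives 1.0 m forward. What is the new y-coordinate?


y_new = y0 + d*sin(theta)
= 2.9 + 1.0*sin(326)
= 2.9 + -0.5592
= 2.3408


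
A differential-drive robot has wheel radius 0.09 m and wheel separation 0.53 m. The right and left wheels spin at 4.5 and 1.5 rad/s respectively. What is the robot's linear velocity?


vR = r*wR = 0.09*4.5 = 0.405 m/s
vL = r*wL = 0.09*1.5 = 0.135 m/s
v = (vR+vL)/2 = 0.27 m/s
omega = (vR-vL)/L = 0.5094 rad/s
linear velocity = 0.27 m/s


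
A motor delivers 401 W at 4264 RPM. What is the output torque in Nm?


omega = 4264 * 2*pi/60 = 446.525 rad/s
tau = P / omega = 401 / 446.525
= 0.898 Nm


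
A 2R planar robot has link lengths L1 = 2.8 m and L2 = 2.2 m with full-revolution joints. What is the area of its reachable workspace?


r_max = L1 + L2 = 5.0 m
r_min = |L1 - L2| = 0.6 m
Area = pi*(r_max^2 - r_min^2)
= pi*(25.0 - 0.36)
= pi * 24.64
= 77.4088 m^2


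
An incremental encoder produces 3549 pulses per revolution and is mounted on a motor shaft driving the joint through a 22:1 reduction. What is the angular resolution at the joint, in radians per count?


counts per rev = 3549
effective counts at joint = 3549 * 22 = 78078
resolution = 2*pi / 78078
= 8.0473e-05 rad/count


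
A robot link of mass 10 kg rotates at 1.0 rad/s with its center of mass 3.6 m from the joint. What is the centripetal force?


F = m * omega^2 * r
= 10 * 1.0^2 * 3.6
= 10 * 1.0 * 3.6
= 36.0 N


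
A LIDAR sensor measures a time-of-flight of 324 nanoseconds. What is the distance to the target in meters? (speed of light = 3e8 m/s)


tof = 324 ns = 3.24e-07 s
dist = c * tof / 2
= 3e8 * 3.24e-07 / 2
= 48.6 m


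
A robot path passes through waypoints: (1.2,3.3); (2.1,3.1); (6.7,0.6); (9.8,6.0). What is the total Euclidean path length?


Segment lengths:
  seg1 = sqrt((0.9)^2 + (-0.2)^2) = 0.922
  seg2 = sqrt((4.6)^2 + (-2.5)^2) = 5.2355
  seg3 = sqrt((3.1)^2 + (5.4)^2) = 6.2266
Total = 12.384


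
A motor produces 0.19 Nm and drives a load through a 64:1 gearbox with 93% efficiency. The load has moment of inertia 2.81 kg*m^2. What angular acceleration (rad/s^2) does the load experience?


tau_out = tau_motor * N * eta
= 0.19 * 64 * 0.93 = 11.3088 Nm
alpha = tau_out / I = 11.3088 / 2.81
= 4.0245 rad/s^2


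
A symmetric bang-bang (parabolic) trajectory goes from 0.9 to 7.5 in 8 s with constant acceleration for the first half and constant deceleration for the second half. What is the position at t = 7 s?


Symmetric rest-to-rest: each phase covers (pf-p0)/2 in time T/2. 0.5*a*(T/2)^2 = (pf-p0)/2 => a = 4*(pf-p0)/T^2
a = 4*(7.5-0.9)/8^2 = 0.4125
t = 7 is in the deceleration phase (t > T/2).
p = pf - 0.5*a*(T-t)^2 = 7.5 - 0.5*0.4125*1^2
= 7.2938


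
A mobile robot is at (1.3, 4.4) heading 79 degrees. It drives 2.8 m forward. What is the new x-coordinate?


x_new = x0 + d*cos(theta)
= 1.3 + 2.8*cos(79)
= 1.3 + 0.5343
= 1.8343


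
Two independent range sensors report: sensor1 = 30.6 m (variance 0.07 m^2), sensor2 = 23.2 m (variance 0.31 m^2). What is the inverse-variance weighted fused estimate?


w1 = (1/var1) / (1/var1 + 1/var2)
   = 14.2857 / (14.2857 + 3.2258) = 0.8158
w2 = 1 - w1 = 0.1842
fused = w1*s1 + w2*s2 = 24.9632 + 4.2737
= 29.2368 m


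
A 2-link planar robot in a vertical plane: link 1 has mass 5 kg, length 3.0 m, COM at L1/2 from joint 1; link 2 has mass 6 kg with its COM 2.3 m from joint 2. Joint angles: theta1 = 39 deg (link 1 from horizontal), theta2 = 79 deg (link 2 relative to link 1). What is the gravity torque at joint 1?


Horizontal distance from joint 1 to link-1 COM:
  x_c1 = (L1/2)*cos(t1) = 1.5 * 0.7771 = 1.1657 m
Horizontal distance from joint 1 to link-2 COM:
  x_c2 = L1*cos(t1) + Lc2*cos(t1+t2)
       = 3.0*0.7771 + 2.3*-0.4695 = 1.2517 m
tau1 = m1*g*x_c1 + m2*g*x_c2
     = 5*9.81*1.1657 + 6*9.81*1.2517
     = 57.1785 + 73.6723
     = 130.8508 Nm


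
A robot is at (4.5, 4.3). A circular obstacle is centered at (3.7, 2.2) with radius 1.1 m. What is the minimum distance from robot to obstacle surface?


center_dist = sqrt((4.5-3.7)^2 + (4.3-2.2)^2)
= sqrt(0.64 + 4.41)
= 2.2472
min_dist = center_dist - radius = 2.2472 - 1.1 = 1.1472 m


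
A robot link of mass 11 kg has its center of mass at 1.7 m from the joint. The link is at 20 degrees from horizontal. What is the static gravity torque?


tau = m*g*L*cos(angle)
= 11 * 9.81 * 1.7 * cos(20 deg)
= 11 * 9.81 * 1.7 * 0.9397
= 172.3838 Nm


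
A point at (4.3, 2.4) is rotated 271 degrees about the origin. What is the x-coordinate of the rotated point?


x' = x*cos(theta) - y*sin(theta)
cos(271 deg) = 0.0175, sin(271 deg) = -0.9998
x' = 4.3 * 0.0175 - 2.4 * -0.9998
= 0.075 - -2.3996
= 2.4747


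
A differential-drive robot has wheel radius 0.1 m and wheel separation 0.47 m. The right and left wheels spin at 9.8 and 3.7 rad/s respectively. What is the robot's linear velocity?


vR = r*wR = 0.1*9.8 = 0.98 m/s
vL = r*wL = 0.1*3.7 = 0.37 m/s
v = (vR+vL)/2 = 0.675 m/s
omega = (vR-vL)/L = 1.2979 rad/s
linear velocity = 0.675 m/s


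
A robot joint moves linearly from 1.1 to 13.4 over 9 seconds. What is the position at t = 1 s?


s = t/T = 1/9 = 0.1111
p(t) = p0 + (pf-p0)*s
= 1.1 + (13.4 - 1.1) * 0.1111
= 2.4667


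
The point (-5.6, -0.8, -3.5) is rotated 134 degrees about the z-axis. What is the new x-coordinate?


Rotation about z-axis: x' = x*cos(theta) - y*sin(theta)
= -5.6 * -0.6947 - -0.8 * 0.7193
= 4.4656


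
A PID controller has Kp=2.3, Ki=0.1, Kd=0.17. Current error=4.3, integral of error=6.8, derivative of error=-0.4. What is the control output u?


u = Kp*e + Ki*int(e) + Kd*de/dt
= 2.3*4.3 + 0.1*6.8 + 0.17*(-0.4)
= 9.89 + 0.68 + -0.068
= 10.502


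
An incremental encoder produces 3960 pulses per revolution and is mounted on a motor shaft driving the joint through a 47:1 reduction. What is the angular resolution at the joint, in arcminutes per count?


counts per rev = 3960
effective counts at joint = 3960 * 47 = 186120
resolution = 360*60 / 186120
= 0.1161 arcmin/count


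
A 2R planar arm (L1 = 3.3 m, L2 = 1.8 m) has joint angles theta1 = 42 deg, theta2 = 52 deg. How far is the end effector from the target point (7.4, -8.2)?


End effector via forward kinematics:
x = L1*cos(t1) + L2*cos(t1+t2) = 2.3268
y = L1*sin(t1) + L2*sin(t1+t2) = 4.0037
Distance to target:
d = sqrt((7.4 - 2.3268)^2 + (-8.2 - 4.0037)^2)
= sqrt(25.7372 + 148.9314)
= 13.2162 m


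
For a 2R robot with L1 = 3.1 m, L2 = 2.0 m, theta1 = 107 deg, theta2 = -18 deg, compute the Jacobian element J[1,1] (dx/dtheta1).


J[1,1] = -L1*sin(t1) - L2*sin(t1+t2)
= -3.1*sin(107) - 2.0*sin(89)
= -4.9642


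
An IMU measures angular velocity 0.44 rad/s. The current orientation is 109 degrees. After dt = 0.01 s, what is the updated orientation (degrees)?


delta_theta = w * dt = 0.44 * 0.01 = 0.0044 rad
= 0.2521 deg
theta_new = 109 + 0.2521 = 109.2521 deg


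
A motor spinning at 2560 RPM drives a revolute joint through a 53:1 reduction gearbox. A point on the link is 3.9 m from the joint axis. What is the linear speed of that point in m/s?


omega_motor = 2560 * 2*pi/60 = 268.0826 rad/s
omega_joint = omega_motor / 53 = 5.0582 rad/s
v = omega_joint * r = 5.0582 * 3.9
= 19.7268 m/s


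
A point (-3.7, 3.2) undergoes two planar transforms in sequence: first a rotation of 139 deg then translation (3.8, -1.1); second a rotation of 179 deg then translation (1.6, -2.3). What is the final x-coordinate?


After transform 1:
x1 = cos(139)*-3.7 - sin(139)*3.2 + 3.8 = 4.493
y1 = sin(139)*-3.7 + cos(139)*3.2 + -1.1 = -5.9425
After transform 2:
x2 = cos(179)*4.493 - sin(179)*-5.9425 + 1.6
= -2.7886


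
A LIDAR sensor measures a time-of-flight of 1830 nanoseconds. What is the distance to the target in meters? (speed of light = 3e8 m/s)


tof = 1830 ns = 1.83e-06 s
dist = c * tof / 2
= 3e8 * 1.83e-06 / 2
= 274.5 m


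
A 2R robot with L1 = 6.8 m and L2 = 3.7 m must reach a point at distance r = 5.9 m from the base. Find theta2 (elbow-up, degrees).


cos(theta2) = (r^2 - L1^2 - L2^2) / (2*L1*L2)
cos(theta2) = (34.81 - 46.24 - 13.69) / 50.32
cos(theta2) = -0.499205
theta2 = 119.9474 degrees


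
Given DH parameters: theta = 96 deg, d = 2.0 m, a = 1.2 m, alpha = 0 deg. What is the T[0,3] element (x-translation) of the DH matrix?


T[0,3] = a * cos(theta)
= 1.2 * cos(96 deg)
= 1.2 * -0.1045
= -0.1254


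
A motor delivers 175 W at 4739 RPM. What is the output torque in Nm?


omega = 4739 * 2*pi/60 = 496.2669 rad/s
tau = P / omega = 175 / 496.2669
= 0.3526 Nm


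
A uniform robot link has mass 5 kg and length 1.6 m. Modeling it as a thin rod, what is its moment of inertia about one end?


I = (1/3) * m * L^2
= (1/3) * 5 * 1.6^2
= 0.333333 * 5 * 2.56
= 4.2667 kg*m^2


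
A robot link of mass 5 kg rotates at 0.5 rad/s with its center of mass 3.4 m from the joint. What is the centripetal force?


F = m * omega^2 * r
= 5 * 0.5^2 * 3.4
= 5 * 0.25 * 3.4
= 4.25 N


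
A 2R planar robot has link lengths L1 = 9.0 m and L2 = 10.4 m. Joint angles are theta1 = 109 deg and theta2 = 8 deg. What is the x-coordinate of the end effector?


Convert angles to radians: theta1 = 1.9024, theta2 = 0.1396
x = L1*cos(theta1) + L2*cos(theta1+theta2)
x = -2.9301 + -4.7215
x = -7.6516


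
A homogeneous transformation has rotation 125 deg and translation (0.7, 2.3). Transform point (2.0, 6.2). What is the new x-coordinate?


x' = cos(theta)*px - sin(theta)*py + tx
= -0.5736*2.0 - 0.8192*6.2 + 0.7
= -5.5259


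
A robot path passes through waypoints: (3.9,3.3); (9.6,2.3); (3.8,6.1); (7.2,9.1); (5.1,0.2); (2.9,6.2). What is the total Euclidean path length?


Segment lengths:
  seg1 = sqrt((5.7)^2 + (-1.0)^2) = 5.7871
  seg2 = sqrt((-5.8)^2 + (3.8)^2) = 6.934
  seg3 = sqrt((3.4)^2 + (3.0)^2) = 4.5343
  seg4 = sqrt((-2.1)^2 + (-8.9)^2) = 9.1444
  seg5 = sqrt((-2.2)^2 + (6.0)^2) = 6.3906
Total = 32.7904


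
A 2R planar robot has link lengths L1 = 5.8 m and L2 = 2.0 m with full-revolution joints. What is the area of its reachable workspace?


r_max = L1 + L2 = 7.8 m
r_min = |L1 - L2| = 3.8 m
Area = pi*(r_max^2 - r_min^2)
= pi*(60.84 - 14.44)
= pi * 46.4
= 145.7699 m^2


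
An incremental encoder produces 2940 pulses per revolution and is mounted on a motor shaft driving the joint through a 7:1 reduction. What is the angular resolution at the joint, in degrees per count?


counts per rev = 2940
effective counts at joint = 2940 * 7 = 20580
resolution = 360 / 20580
= 0.0175 deg/count


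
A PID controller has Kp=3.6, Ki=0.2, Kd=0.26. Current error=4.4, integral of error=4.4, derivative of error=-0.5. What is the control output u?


u = Kp*e + Ki*int(e) + Kd*de/dt
= 3.6*4.4 + 0.2*4.4 + 0.26*(-0.5)
= 15.84 + 0.88 + -0.13
= 16.59


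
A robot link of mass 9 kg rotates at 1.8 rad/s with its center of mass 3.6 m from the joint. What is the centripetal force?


F = m * omega^2 * r
= 9 * 1.8^2 * 3.6
= 9 * 3.24 * 3.6
= 104.976 N


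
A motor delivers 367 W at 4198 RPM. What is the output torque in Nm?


omega = 4198 * 2*pi/60 = 439.6135 rad/s
tau = P / omega = 367 / 439.6135
= 0.8348 Nm


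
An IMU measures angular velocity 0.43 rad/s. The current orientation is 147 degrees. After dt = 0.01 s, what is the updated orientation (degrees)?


delta_theta = w * dt = 0.43 * 0.01 = 0.0043 rad
= 0.2464 deg
theta_new = 147 + 0.2464 = 147.2464 deg


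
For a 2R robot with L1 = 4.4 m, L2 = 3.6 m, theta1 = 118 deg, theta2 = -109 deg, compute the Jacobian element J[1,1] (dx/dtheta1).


J[1,1] = -L1*sin(t1) - L2*sin(t1+t2)
= -4.4*sin(118) - 3.6*sin(9)
= -4.4481


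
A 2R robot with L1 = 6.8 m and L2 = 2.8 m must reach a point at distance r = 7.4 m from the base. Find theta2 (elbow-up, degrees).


cos(theta2) = (r^2 - L1^2 - L2^2) / (2*L1*L2)
cos(theta2) = (54.76 - 46.24 - 7.84) / 38.08
cos(theta2) = 0.017857
theta2 = 88.9768 degrees


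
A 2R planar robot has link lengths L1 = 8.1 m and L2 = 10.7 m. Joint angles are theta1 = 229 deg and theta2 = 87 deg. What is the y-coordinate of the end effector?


Convert angles to radians: theta1 = 3.9968, theta2 = 1.5184
y = L1*sin(theta1) + L2*sin(theta1+theta2)
y = -6.1131 + -7.4328
y = -13.546


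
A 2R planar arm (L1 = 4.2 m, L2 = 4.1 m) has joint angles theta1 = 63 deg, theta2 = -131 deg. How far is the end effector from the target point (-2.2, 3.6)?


End effector via forward kinematics:
x = L1*cos(t1) + L2*cos(t1+t2) = 3.4426
y = L1*sin(t1) + L2*sin(t1+t2) = -0.0592
Distance to target:
d = sqrt((-2.2 - 3.4426)^2 + (3.6 - -0.0592)^2)
= sqrt(31.8395 + 13.3899)
= 6.7253 m


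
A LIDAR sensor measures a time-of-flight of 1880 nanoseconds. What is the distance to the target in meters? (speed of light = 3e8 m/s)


tof = 1880 ns = 1.88e-06 s
dist = c * tof / 2
= 3e8 * 1.88e-06 / 2
= 282.0 m


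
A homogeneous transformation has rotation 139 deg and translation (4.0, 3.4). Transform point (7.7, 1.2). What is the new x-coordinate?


x' = cos(theta)*px - sin(theta)*py + tx
= -0.7547*7.7 - 0.6561*1.2 + 4.0
= -2.5985


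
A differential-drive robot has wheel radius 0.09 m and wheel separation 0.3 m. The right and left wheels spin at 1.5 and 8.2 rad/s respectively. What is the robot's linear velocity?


vR = r*wR = 0.09*1.5 = 0.135 m/s
vL = r*wL = 0.09*8.2 = 0.738 m/s
v = (vR+vL)/2 = 0.4365 m/s
omega = (vR-vL)/L = -2.01 rad/s
linear velocity = 0.4365 m/s


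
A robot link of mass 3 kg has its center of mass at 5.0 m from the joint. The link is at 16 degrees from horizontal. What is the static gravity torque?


tau = m*g*L*cos(angle)
= 3 * 9.81 * 5.0 * cos(16 deg)
= 3 * 9.81 * 5.0 * 0.9613
= 141.4497 Nm


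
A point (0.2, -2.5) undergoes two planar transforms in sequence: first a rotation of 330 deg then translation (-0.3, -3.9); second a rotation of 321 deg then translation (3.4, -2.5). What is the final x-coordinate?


After transform 1:
x1 = cos(330)*0.2 - sin(330)*-2.5 + -0.3 = -1.3768
y1 = sin(330)*0.2 + cos(330)*-2.5 + -3.9 = -6.1651
After transform 2:
x2 = cos(321)*-1.3768 - sin(321)*-6.1651 + 3.4
= -1.5498


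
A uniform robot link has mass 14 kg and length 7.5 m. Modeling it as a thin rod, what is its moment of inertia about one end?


I = (1/3) * m * L^2
= (1/3) * 14 * 7.5^2
= 0.333333 * 14 * 56.25
= 262.5 kg*m^2


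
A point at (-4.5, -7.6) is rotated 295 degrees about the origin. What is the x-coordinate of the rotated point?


x' = x*cos(theta) - y*sin(theta)
cos(295 deg) = 0.4226, sin(295 deg) = -0.9063
x' = -4.5 * 0.4226 - -7.6 * -0.9063
= -1.9018 - 6.8879
= -8.7897


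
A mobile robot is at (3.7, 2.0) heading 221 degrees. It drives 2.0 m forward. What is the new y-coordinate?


y_new = y0 + d*sin(theta)
= 2.0 + 2.0*sin(221)
= 2.0 + -1.3121
= 0.6879


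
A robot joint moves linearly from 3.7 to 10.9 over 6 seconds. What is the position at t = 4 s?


s = t/T = 4/6 = 0.6667
p(t) = p0 + (pf-p0)*s
= 3.7 + (10.9 - 3.7) * 0.6667
= 8.5


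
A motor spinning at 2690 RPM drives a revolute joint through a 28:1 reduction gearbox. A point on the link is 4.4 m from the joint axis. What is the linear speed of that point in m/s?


omega_motor = 2690 * 2*pi/60 = 281.6961 rad/s
omega_joint = omega_motor / 28 = 10.0606 rad/s
v = omega_joint * r = 10.0606 * 4.4
= 44.2665 m/s


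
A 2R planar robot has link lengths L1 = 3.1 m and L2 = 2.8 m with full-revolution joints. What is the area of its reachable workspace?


r_max = L1 + L2 = 5.9 m
r_min = |L1 - L2| = 0.3 m
Area = pi*(r_max^2 - r_min^2)
= pi*(34.81 - 0.09)
= pi * 34.72
= 109.0761 m^2


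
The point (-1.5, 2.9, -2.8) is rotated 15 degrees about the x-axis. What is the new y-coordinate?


Rotation about x-axis: y' = y*cos(theta) - z*sin(theta)
= 2.9 * 0.9659 - -2.8 * 0.2588
= 3.5259


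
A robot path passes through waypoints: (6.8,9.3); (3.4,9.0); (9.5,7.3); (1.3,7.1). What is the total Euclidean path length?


Segment lengths:
  seg1 = sqrt((-3.4)^2 + (-0.3)^2) = 3.4132
  seg2 = sqrt((6.1)^2 + (-1.7)^2) = 6.3325
  seg3 = sqrt((-8.2)^2 + (-0.2)^2) = 8.2024
Total = 17.9481


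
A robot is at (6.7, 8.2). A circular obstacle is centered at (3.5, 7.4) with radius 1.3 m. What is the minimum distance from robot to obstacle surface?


center_dist = sqrt((6.7-3.5)^2 + (8.2-7.4)^2)
= sqrt(10.24 + 0.64)
= 3.2985
min_dist = center_dist - radius = 3.2985 - 1.3 = 1.9985 m


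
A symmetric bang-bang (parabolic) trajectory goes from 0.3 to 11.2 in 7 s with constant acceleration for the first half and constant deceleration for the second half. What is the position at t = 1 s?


Symmetric rest-to-rest: each phase covers (pf-p0)/2 in time T/2. 0.5*a*(T/2)^2 = (pf-p0)/2 => a = 4*(pf-p0)/T^2
a = 4*(11.2-0.3)/7^2 = 0.8898
t = 1 is in the acceleration phase (t <= T/2).
p = p0 + 0.5*a*t^2 = 0.3 + 0.5*0.8898*1^2
= 0.7449


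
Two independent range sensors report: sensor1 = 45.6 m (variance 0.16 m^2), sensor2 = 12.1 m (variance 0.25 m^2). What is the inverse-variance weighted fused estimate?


w1 = (1/var1) / (1/var1 + 1/var2)
   = 6.25 / (6.25 + 4.0) = 0.6098
w2 = 1 - w1 = 0.3902
fused = w1*s1 + w2*s2 = 27.8049 + 4.722
= 32.5268 m


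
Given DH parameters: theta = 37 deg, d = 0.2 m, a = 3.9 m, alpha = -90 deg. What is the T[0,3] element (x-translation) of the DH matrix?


T[0,3] = a * cos(theta)
= 3.9 * cos(37 deg)
= 3.9 * 0.7986
= 3.1147


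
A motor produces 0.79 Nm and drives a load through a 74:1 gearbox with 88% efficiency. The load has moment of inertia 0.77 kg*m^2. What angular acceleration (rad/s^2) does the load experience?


tau_out = tau_motor * N * eta
= 0.79 * 74 * 0.88 = 51.4448 Nm
alpha = tau_out / I = 51.4448 / 0.77
= 66.8114 rad/s^2


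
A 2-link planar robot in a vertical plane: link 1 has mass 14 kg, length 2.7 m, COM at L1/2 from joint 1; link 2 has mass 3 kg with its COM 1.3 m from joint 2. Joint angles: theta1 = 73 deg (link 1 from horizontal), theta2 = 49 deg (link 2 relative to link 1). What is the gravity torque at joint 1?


Horizontal distance from joint 1 to link-1 COM:
  x_c1 = (L1/2)*cos(t1) = 1.35 * 0.2924 = 0.3947 m
Horizontal distance from joint 1 to link-2 COM:
  x_c2 = L1*cos(t1) + Lc2*cos(t1+t2)
       = 2.7*0.2924 + 1.3*-0.5299 = 0.1005 m
tau1 = m1*g*x_c1 + m2*g*x_c2
     = 14*9.81*0.3947 + 3*9.81*0.1005
     = 54.2083 + 2.958
     = 57.1663 Nm


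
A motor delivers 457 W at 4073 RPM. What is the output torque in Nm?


omega = 4073 * 2*pi/60 = 426.5236 rad/s
tau = P / omega = 457 / 426.5236
= 1.0715 Nm


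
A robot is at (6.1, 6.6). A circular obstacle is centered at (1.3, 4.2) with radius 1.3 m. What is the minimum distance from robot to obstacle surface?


center_dist = sqrt((6.1-1.3)^2 + (6.6-4.2)^2)
= sqrt(23.04 + 5.76)
= 5.3666
min_dist = center_dist - radius = 5.3666 - 1.3 = 4.0666 m


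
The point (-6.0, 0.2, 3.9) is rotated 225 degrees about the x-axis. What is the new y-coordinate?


Rotation about x-axis: y' = y*cos(theta) - z*sin(theta)
= 0.2 * -0.7071 - 3.9 * -0.7071
= 2.6163


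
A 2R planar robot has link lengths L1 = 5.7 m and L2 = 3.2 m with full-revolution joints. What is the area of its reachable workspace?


r_max = L1 + L2 = 8.9 m
r_min = |L1 - L2| = 2.5 m
Area = pi*(r_max^2 - r_min^2)
= pi*(79.21 - 6.25)
= pi * 72.96
= 229.2106 m^2


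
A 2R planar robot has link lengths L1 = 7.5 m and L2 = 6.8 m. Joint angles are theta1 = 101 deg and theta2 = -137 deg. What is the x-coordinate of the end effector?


Convert angles to radians: theta1 = 1.7628, theta2 = -2.3911
x = L1*cos(theta1) + L2*cos(theta1+theta2)
x = -1.4311 + 5.5013
x = 4.0702


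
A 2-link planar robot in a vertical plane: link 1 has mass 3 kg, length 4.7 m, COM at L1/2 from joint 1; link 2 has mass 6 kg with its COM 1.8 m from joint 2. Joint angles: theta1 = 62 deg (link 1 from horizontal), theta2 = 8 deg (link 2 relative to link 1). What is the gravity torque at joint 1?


Horizontal distance from joint 1 to link-1 COM:
  x_c1 = (L1/2)*cos(t1) = 2.35 * 0.4695 = 1.1033 m
Horizontal distance from joint 1 to link-2 COM:
  x_c2 = L1*cos(t1) + Lc2*cos(t1+t2)
       = 4.7*0.4695 + 1.8*0.342 = 2.8222 m
tau1 = m1*g*x_c1 + m2*g*x_c2
     = 3*9.81*1.1033 + 6*9.81*2.8222
     = 32.4689 + 166.1119
     = 198.5808 Nm


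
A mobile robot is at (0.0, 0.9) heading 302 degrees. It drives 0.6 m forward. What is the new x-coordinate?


x_new = x0 + d*cos(theta)
= 0.0 + 0.6*cos(302)
= 0.0 + 0.318
= 0.318


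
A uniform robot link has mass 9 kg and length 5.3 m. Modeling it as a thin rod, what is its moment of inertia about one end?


I = (1/3) * m * L^2
= (1/3) * 9 * 5.3^2
= 0.333333 * 9 * 28.09
= 84.27 kg*m^2


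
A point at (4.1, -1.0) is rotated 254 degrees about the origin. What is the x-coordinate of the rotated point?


x' = x*cos(theta) - y*sin(theta)
cos(254 deg) = -0.2756, sin(254 deg) = -0.9613
x' = 4.1 * -0.2756 - -1.0 * -0.9613
= -1.1301 - 0.9613
= -2.0914


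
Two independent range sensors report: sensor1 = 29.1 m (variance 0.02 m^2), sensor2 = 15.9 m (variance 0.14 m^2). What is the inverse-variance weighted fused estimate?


w1 = (1/var1) / (1/var1 + 1/var2)
   = 50.0 / (50.0 + 7.1429) = 0.875
w2 = 1 - w1 = 0.125
fused = w1*s1 + w2*s2 = 25.4625 + 1.9875
= 27.45 m


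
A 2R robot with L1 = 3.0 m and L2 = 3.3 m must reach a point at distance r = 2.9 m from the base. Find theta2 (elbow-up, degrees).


cos(theta2) = (r^2 - L1^2 - L2^2) / (2*L1*L2)
cos(theta2) = (8.41 - 9.0 - 10.89) / 19.8
cos(theta2) = -0.579798
theta2 = 125.4363 degrees


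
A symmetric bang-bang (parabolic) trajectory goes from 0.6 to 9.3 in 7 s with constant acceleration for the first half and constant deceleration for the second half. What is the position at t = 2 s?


Symmetric rest-to-rest: each phase covers (pf-p0)/2 in time T/2. 0.5*a*(T/2)^2 = (pf-p0)/2 => a = 4*(pf-p0)/T^2
a = 4*(9.3-0.6)/7^2 = 0.7102
t = 2 is in the acceleration phase (t <= T/2).
p = p0 + 0.5*a*t^2 = 0.6 + 0.5*0.7102*2^2
= 2.0204


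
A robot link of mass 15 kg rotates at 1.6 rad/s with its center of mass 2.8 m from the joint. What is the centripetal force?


F = m * omega^2 * r
= 15 * 1.6^2 * 2.8
= 15 * 2.56 * 2.8
= 107.52 N


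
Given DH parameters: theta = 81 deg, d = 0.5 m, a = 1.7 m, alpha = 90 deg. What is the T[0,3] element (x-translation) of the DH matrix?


T[0,3] = a * cos(theta)
= 1.7 * cos(81 deg)
= 1.7 * 0.1564
= 0.2659


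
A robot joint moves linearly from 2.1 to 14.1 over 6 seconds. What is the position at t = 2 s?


s = t/T = 2/6 = 0.3333
p(t) = p0 + (pf-p0)*s
= 2.1 + (14.1 - 2.1) * 0.3333
= 6.1


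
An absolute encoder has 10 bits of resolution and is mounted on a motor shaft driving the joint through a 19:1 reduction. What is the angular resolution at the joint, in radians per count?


counts = 2^10 = 1024
effective counts at joint = 1024 * 19 = 19456
resolution = 2*pi / 19456
= 3.2294e-04 rad/count


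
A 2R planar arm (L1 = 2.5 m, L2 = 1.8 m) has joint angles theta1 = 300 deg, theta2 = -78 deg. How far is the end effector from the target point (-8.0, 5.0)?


End effector via forward kinematics:
x = L1*cos(t1) + L2*cos(t1+t2) = -0.0877
y = L1*sin(t1) + L2*sin(t1+t2) = -3.3695
Distance to target:
d = sqrt((-8.0 - -0.0877)^2 + (5.0 - -3.3695)^2)
= sqrt(62.6051 + 70.0485)
= 11.5175 m


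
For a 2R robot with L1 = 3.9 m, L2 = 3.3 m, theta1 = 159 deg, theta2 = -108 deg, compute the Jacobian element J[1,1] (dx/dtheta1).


J[1,1] = -L1*sin(t1) - L2*sin(t1+t2)
= -3.9*sin(159) - 3.3*sin(51)
= -3.9622


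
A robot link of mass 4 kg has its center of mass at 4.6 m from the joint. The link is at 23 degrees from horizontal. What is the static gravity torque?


tau = m*g*L*cos(angle)
= 4 * 9.81 * 4.6 * cos(23 deg)
= 4 * 9.81 * 4.6 * 0.9205
= 166.1548 Nm
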